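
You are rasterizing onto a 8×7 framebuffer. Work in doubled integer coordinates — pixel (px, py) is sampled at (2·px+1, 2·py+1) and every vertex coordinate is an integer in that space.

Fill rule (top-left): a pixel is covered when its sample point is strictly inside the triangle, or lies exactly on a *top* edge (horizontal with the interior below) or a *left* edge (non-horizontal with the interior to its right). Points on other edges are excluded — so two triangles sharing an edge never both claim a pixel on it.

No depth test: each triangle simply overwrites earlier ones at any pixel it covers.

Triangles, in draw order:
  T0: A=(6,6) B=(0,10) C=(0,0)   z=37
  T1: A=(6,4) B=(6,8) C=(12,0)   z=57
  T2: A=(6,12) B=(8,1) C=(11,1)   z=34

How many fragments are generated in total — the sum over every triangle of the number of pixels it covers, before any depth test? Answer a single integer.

T0:
  2·area = 60
  edge (6, 6)→(0, 10): d=(-6,4) right/bottom  bias=-1
  edge (0, 10)→(0, 0): d=(0,-10) top-left  bias=+0
  edge (0, 0)→(6, 6): d=(6,6) right/bottom  bias=-1
    (0,0)@(1, 1): e=[50,10,0] → ·  [on edge]
    (0,1)@(1, 3): e=[38,10,12] → #
    (1,1)@(3, 3): e=[30,30,0] → ·  [on edge]
    (0,2)@(1, 5): e=[26,10,24] → #
    (1,2)@(3, 5): e=[18,30,12] → #
    (2,2)@(5, 5): e=[10,50,0] → ·  [on edge]
    (0,3)@(1, 7): e=[14,10,36] → #
    (2,3)@(5, 7): e=[-2,50,12] → ·
    (3,3)@(7, 7): e=[-10,70,0] → ·  [on edge]
    (0,4)@(1, 9): e=[2,10,48] → #
    (1,4)@(3, 9): e=[-6,30,36] → ·
    (4,4)@(9, 9): e=[-30,90,0] → ·  [on edge]
    (5,5)@(11, 11): e=[-50,110,0] → ·  [on edge]
    (6,6)@(13, 13): e=[-70,130,0] → ·  [on edge]
  covered (6 px):
    · · · · · · · ·
    # · · · · · · ·
    # # · · · · · ·
    # # · · · · · ·
    # · · · · · · ·
    · · · · · · · ·
    · · · · · · · ·
T1:
  2·area = 24  (B↔C swapped to make it positive)
  edge (6, 4)→(12, 0): d=(6,-4) top-left  bias=+0
  edge (12, 0)→(6, 8): d=(-6,8) right/bottom  bias=-1
  edge (6, 8)→(6, 4): d=(0,-4) top-left  bias=+0
    (5,0)@(11, 1): e=[2,2,20] → #
    (6,0)@(13, 1): e=[10,-14,28] → ·
    (4,1)@(9, 3): e=[6,6,12] → #
    (5,1)@(11, 3): e=[14,-10,20] → ·
    (3,2)@(7, 5): e=[10,10,4] → #
    (4,2)@(9, 5): e=[18,-6,12] → ·
    (3,3)@(7, 7): e=[22,-2,4] → ·
  covered (3 px):
    · · · · · # · ·
    · · · · # · · ·
    · · · # · · · ·
    · · · · · · · ·
    · · · · · · · ·
    · · · · · · · ·
    · · · · · · · ·
T2:
  2·area = 33
  edge (6, 12)→(8, 1): d=(2,-11) top-left  bias=+0
  edge (8, 1)→(11, 1): d=(3,0) top-left  bias=+0
  edge (11, 1)→(6, 12): d=(-5,11) right/bottom  bias=-1
    (0,0)@(1, 1): e=[-77,0,110] → ·  [on edge]
    (1,0)@(3, 1): e=[-55,0,88] → ·  [on edge]
    (2,0)@(5, 1): e=[-33,0,66] → ·  [on edge]
    (3,0)@(7, 1): e=[-11,0,44] → ·  [on edge]
    (4,0)@(9, 1): e=[11,0,22] → #  [on edge]
    (5,0)@(11, 1): e=[33,0,0] → ·  [on edge]
    (6,0)@(13, 1): e=[55,0,-22] → ·  [on edge]
    (7,0)@(15, 1): e=[77,0,-44] → ·  [on edge]
    (4,1)@(9, 3): e=[15,6,12] → #
    (5,1)@(11, 3): e=[37,6,-10] → ·
    (4,2)@(9, 5): e=[19,12,2] → #
    (5,2)@(11, 5): e=[41,12,-20] → ·
  covered (5 px):
    · · · · # · · ·
    · · · · # · · ·
    · · · · # · · ·
    · · · # · · · ·
    · · · # · · · ·
    · · · · · · · ·
    · · · · · · · ·

Result: 14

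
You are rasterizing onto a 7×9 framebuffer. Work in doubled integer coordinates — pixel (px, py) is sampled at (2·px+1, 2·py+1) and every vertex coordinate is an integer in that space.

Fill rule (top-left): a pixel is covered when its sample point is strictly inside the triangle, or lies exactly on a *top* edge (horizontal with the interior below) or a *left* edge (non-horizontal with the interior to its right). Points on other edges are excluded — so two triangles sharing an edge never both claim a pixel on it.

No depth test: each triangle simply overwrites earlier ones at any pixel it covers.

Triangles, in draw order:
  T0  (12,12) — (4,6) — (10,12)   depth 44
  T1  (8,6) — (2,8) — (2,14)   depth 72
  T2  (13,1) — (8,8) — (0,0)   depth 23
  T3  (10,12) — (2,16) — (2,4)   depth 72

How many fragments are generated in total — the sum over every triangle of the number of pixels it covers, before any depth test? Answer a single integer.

T0:
  2·area = 12  (B↔C swapped to make it positive)
  edge (12, 12)→(10, 12): d=(-2,0) right/bottom  bias=-1
  edge (10, 12)→(4, 6): d=(-6,-6) top-left  bias=+0
  edge (4, 6)→(12, 12): d=(8,6) right/bottom  bias=-1
    (0,1)@(1, 3): e=[18,0,-6] → ·  [on edge]
    (1,2)@(3, 5): e=[14,0,-2] → ·  [on edge]
    (2,3)@(5, 7): e=[10,0,2] → #  [on edge]
    (3,3)@(7, 7): e=[10,12,-10] → ·
    (2,4)@(5, 9): e=[6,-12,18] → ·
    (3,4)@(7, 9): e=[6,0,6] → #  [on edge]
    (4,4)@(9, 9): e=[6,12,-6] → ·
    (3,5)@(7, 11): e=[2,-12,22] → ·
    (4,5)@(9, 11): e=[2,0,10] → #  [on edge]
    (5,5)@(11, 11): e=[2,12,-2] → ·
    (4,6)@(9, 13): e=[-2,-12,26] → ·
    (5,6)@(11, 13): e=[-2,0,14] → ·  [on edge]
    (6,7)@(13, 15): e=[-6,0,18] → ·  [on edge]
  covered (3 px):
    · · · · · · ·
    · · · · · · ·
    · · · · · · ·
    · · # · · · ·
    · · · # · · ·
    · · · · # · ·
    · · · · · · ·
    · · · · · · ·
    · · · · · · ·
T1:
  2·area = 36  (B↔C swapped to make it positive)
  edge (8, 6)→(2, 14): d=(-6,8) right/bottom  bias=-1
  edge (2, 14)→(2, 8): d=(0,-6) top-left  bias=+0
  edge (2, 8)→(8, 6): d=(6,-2) top-left  bias=+0
    (5,2)@(11, 5): e=[-18,54,0] → ·  [on edge]
    (2,3)@(5, 7): e=[18,18,0] → #  [on edge]
    (3,3)@(7, 7): e=[2,30,4] → #
    (4,3)@(9, 7): e=[-14,42,8] → ·
    (1,4)@(3, 9): e=[22,6,8] → #
    (3,4)@(7, 9): e=[-10,30,16] → ·
    (1,5)@(3, 11): e=[10,6,20] → #
    (2,5)@(5, 11): e=[-6,18,24] → ·
    (1,6)@(3, 13): e=[-2,6,32] → ·
  covered (5 px):
    · · · · · · ·
    · · · · · · ·
    · · · · · · ·
    · · # # · · ·
    · # # · · · ·
    · # · · · · ·
    · · · · · · ·
    · · · · · · ·
    · · · · · · ·
T2:
  2·area = 96
  edge (13, 1)→(8, 8): d=(-5,7) right/bottom  bias=-1
  edge (8, 8)→(0, 0): d=(-8,-8) top-left  bias=+0
  edge (0, 0)→(13, 1): d=(13,1) right/bottom  bias=-1
    (0,0)@(1, 1): e=[84,0,12] → #  [on edge]
    (1,0)@(3, 1): e=[70,16,10] → #
    (2,0)@(5, 1): e=[56,32,8] → #
    (3,0)@(7, 1): e=[42,48,6] → #
    (4,0)@(9, 1): e=[28,64,4] → #
    (5,0)@(11, 1): e=[14,80,2] → #
    (6,0)@(13, 1): e=[0,96,0] → ·  [on edge]
    (0,1)@(1, 3): e=[74,-16,38] → ·
    (1,1)@(3, 3): e=[60,0,36] → #  [on edge]
    (6,1)@(13, 3): e=[-10,80,26] → ·
    (1,2)@(3, 5): e=[50,-16,62] → ·
    (2,2)@(5, 5): e=[36,0,60] → #  [on edge]
    (3,3)@(7, 7): e=[12,0,84] → #  [on edge]
    (4,4)@(9, 9): e=[-12,0,108] → ·  [on edge]
    (5,5)@(11, 11): e=[-36,0,132] → ·  [on edge]
    (6,6)@(13, 13): e=[-60,0,156] → ·  [on edge]
    (1,7)@(3, 15): e=[0,-96,192] → ·  [on edge]
  covered (15 px):
    # # # # # # ·
    · # # # # # ·
    · · # # # · ·
    · · · # · · ·
    · · · · · · ·
    · · · · · · ·
    · · · · · · ·
    · · · · · · ·
    · · · · · · ·
T3:
  2·area = 96
  edge (10, 12)→(2, 16): d=(-8,4) right/bottom  bias=-1
  edge (2, 16)→(2, 4): d=(0,-12) top-left  bias=+0
  edge (2, 4)→(10, 12): d=(8,8) right/bottom  bias=-1
    (0,1)@(1, 3): e=[108,-12,0] → ·  [on edge]
    (1,2)@(3, 5): e=[84,12,0] → ·  [on edge]
    (1,3)@(3, 7): e=[68,12,16] → #
    (2,3)@(5, 7): e=[60,36,0] → ·  [on edge]
    (1,4)@(3, 9): e=[52,12,32] → #
    (2,4)@(5, 9): e=[44,36,16] → #
    (3,4)@(7, 9): e=[36,60,0] → ·  [on edge]
    (1,5)@(3, 11): e=[36,12,48] → #
    (3,5)@(7, 11): e=[20,60,16] → #
    (4,5)@(9, 11): e=[12,84,0] → ·  [on edge]
    (1,6)@(3, 13): e=[20,12,64] → #
    (4,6)@(9, 13): e=[-4,84,16] → ·
    (5,6)@(11, 13): e=[-12,108,0] → ·  [on edge]
    (6,7)@(13, 15): e=[-36,132,0] → ·  [on edge]
  covered (10 px):
    · · · · · · ·
    · · · · · · ·
    · · · · · · ·
    · # · · · · ·
    · # # · · · ·
    · # # # · · ·
    · # # # · · ·
    · # · · · · ·
    · · · · · · ·

Answer: 33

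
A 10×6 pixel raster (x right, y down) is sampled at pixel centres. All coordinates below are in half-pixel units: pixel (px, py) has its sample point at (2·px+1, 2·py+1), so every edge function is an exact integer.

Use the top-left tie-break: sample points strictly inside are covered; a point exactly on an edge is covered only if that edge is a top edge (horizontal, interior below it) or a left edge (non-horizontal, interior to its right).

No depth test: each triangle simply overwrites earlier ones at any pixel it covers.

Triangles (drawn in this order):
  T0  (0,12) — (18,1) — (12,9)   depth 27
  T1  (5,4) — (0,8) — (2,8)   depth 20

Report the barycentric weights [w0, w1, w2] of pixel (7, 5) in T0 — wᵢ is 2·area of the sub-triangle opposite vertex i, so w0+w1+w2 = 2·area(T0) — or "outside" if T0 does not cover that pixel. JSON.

T0:
  2·area = 78
  edge (0, 12)→(18, 1): d=(18,-11) top-left  bias=+0
  edge (18, 1)→(12, 9): d=(-6,8) right/bottom  bias=-1
  edge (12, 9)→(0, 12): d=(-12,3) right/bottom  bias=-1
    (7,1)@(15, 3): e=[3,12,63] → █
    (8,1)@(17, 3): e=[25,-4,57] → ·
    (6,2)@(13, 5): e=[17,16,45] → █
    (7,2)@(15, 5): e=[39,0,39] → ·  [on edge]
    (4,3)@(9, 7): e=[9,36,33] → █
    (5,3)@(11, 7): e=[31,20,27] → █
    (7,3)@(15, 7): e=[75,-12,15] → ·
    (2,4)@(5, 9): e=[1,56,21] → █
    (3,4)@(7, 9): e=[23,40,15] → █
    (6,4)@(13, 9): e=[89,-8,-3] → ·
    (1,5)@(3, 11): e=[15,60,3] → █
    (2,5)@(5, 11): e=[37,44,-3] → ·
  covered (10 px):
    · · · · · · · · · ·
    · · · · · · · █ · ·
    · · · · · · █ · · ·
    · · · · █ █ █ · · ·
    · · █ █ █ █ · · · ·
    · █ · · · · · · · ·
T1:
  2·area = 8  (B↔C swapped to make it positive)
  edge (5, 4)→(2, 8): d=(-3,4) right/bottom  bias=-1
  edge (2, 8)→(0, 8): d=(-2,0) right/bottom  bias=-1
  edge (0, 8)→(5, 4): d=(5,-4) top-left  bias=+0
  covered (0 px):
    · · · · · · · · · ·
    · · · · · · · · · ·
    · · · · · · · · · ·
    · · · · · · · · · ·
    · · · · · · · · · ·
    · · · · · · · · · ·

Result: "outside"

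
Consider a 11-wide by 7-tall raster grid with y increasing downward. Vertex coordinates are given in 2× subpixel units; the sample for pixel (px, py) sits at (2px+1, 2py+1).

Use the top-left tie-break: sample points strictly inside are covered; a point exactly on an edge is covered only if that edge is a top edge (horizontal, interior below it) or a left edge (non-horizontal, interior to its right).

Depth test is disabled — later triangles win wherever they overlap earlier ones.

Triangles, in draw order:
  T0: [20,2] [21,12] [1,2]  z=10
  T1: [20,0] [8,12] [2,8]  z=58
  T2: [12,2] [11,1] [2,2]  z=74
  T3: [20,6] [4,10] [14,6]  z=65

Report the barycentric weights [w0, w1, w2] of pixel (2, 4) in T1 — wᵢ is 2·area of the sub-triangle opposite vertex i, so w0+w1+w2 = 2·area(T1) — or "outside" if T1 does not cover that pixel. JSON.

T0:
  2·area = 190
  edge (20, 2)→(21, 12): d=(1,10) right/bottom  bias=-1
  edge (21, 12)→(1, 2): d=(-20,-10) top-left  bias=+0
  edge (1, 2)→(20, 2): d=(19,0) top-left  bias=+0
    (1,1)@(3, 3): e=[171,0,19] → #  [on edge]
    (2,1)@(5, 3): e=[151,20,19] → #
    (3,1)@(7, 3): e=[131,40,19] → #
    (4,1)@(9, 3): e=[111,60,19] → #
    (5,1)@(11, 3): e=[91,80,19] → #
    (6,1)@(13, 3): e=[71,100,19] → #
    (7,1)@(15, 3): e=[51,120,19] → #
    (8,1)@(17, 3): e=[31,140,19] → #
    (9,1)@(19, 3): e=[11,160,19] → #
    (10,1)@(21, 3): e=[-9,180,19] → ·
    (1,2)@(3, 5): e=[173,-40,57] → ·
    (2,2)@(5, 5): e=[153,-20,57] → ·
    (3,2)@(7, 5): e=[133,0,57] → #  [on edge]
    (5,3)@(11, 7): e=[95,0,95] → #  [on edge]
    (7,4)@(15, 9): e=[57,0,133] → #  [on edge]
    (9,5)@(19, 11): e=[19,0,171] → #  [on edge]
  covered (25 px):
    · · · · · · · · · · ·
    · # # # # # # # # # ·
    · · · # # # # # # # ·
    · · · · · # # # # # ·
    · · · · · · · # # # ·
    · · · · · · · · · # ·
    · · · · · · · · · · ·
T1:
  2·area = 120
  edge (20, 0)→(8, 12): d=(-12,12) right/bottom  bias=-1
  edge (8, 12)→(2, 8): d=(-6,-4) top-left  bias=+0
  edge (2, 8)→(20, 0): d=(18,-8) top-left  bias=+0
    (9,0)@(19, 1): e=[0,110,10] → ·  [on edge]
    (7,1)@(15, 3): e=[24,82,14] → #
    (8,1)@(17, 3): e=[0,90,30] → ·  [on edge]
    (4,2)@(9, 5): e=[72,46,2] → #
    (5,2)@(11, 5): e=[48,54,18] → #
    (6,2)@(13, 5): e=[24,62,34] → #
    (7,2)@(15, 5): e=[0,70,50] → ·  [on edge]
    (2,3)@(5, 7): e=[96,18,6] → #
    (3,3)@(7, 7): e=[72,26,22] → #
    (6,3)@(13, 7): e=[0,50,70] → ·  [on edge]
    (2,4)@(5, 9): e=[72,6,42] → #
    (5,4)@(11, 9): e=[0,30,90] → ·  [on edge]
    (4,5)@(9, 11): e=[0,10,110] → ·  [on edge]
    (3,6)@(7, 13): e=[0,-10,130] → ·  [on edge]
  covered (12 px):
    · · · · · · · · · · ·
    · · · · · · · # · · ·
    · · · · # # # · · · ·
    · · # # # # · · · · ·
    · · # # # · · · · · ·
    · · · # · · · · · · ·
    · · · · · · · · · · ·
T2:
  2·area = 10  (B↔C swapped to make it positive)
  edge (12, 2)→(2, 2): d=(-10,0) right/bottom  bias=-1
  edge (2, 2)→(11, 1): d=(9,-1) top-left  bias=+0
  edge (11, 1)→(12, 2): d=(1,1) right/bottom  bias=-1
    (5,0)@(11, 1): e=[10,0,0] → ·  [on edge]
    (6,1)@(13, 3): e=[-10,20,0] → ·  [on edge]
    (7,2)@(15, 5): e=[-30,40,0] → ·  [on edge]
    (8,3)@(17, 7): e=[-50,60,0] → ·  [on edge]
    (9,4)@(19, 9): e=[-70,80,0] → ·  [on edge]
    (10,5)@(21, 11): e=[-90,100,0] → ·  [on edge]
  covered (0 px):
    · · · · · · · · · · ·
    · · · · · · · · · · ·
    · · · · · · · · · · ·
    · · · · · · · · · · ·
    · · · · · · · · · · ·
    · · · · · · · · · · ·
    · · · · · · · · · · ·
T3:
  2·area = 24
  edge (20, 6)→(4, 10): d=(-16,4) right/bottom  bias=-1
  edge (4, 10)→(14, 6): d=(10,-4) top-left  bias=+0
  edge (14, 6)→(20, 6): d=(6,0) top-left  bias=+0
    (6,3)@(13, 7): e=[12,6,6] → #
    (7,3)@(15, 7): e=[4,14,6] → #
    (8,3)@(17, 7): e=[-4,22,6] → ·
    (3,4)@(7, 9): e=[4,2,18] → #
    (4,4)@(9, 9): e=[-4,10,18] → ·
    (6,4)@(13, 9): e=[-20,26,18] → ·
    (7,4)@(15, 9): e=[-28,34,18] → ·
    (3,5)@(7, 11): e=[-28,22,30] → ·
  covered (3 px):
    · · · · · · · · · · ·
    · · · · · · · · · · ·
    · · · · · · · · · · ·
    · · · · · · # # · · ·
    · · · # · · · · · · ·
    · · · · · · · · · · ·
    · · · · · · · · · · ·

Result: [6,42,72]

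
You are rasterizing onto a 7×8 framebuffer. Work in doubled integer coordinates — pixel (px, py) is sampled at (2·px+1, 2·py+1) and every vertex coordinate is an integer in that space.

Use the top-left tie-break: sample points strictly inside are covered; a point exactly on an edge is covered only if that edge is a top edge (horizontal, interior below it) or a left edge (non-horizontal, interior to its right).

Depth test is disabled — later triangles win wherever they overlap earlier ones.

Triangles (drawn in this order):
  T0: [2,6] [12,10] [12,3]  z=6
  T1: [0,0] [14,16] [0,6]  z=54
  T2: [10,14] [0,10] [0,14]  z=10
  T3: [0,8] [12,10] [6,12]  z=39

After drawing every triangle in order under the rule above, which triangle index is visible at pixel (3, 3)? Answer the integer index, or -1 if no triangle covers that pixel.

T0:
  2·area = 70  (B↔C swapped to make it positive)
  edge (2, 6)→(12, 3): d=(10,-3) top-left  bias=+0
  edge (12, 3)→(12, 10): d=(0,7) right/bottom  bias=-1
  edge (12, 10)→(2, 6): d=(-10,-4) top-left  bias=+0
    (3,2)@(7, 5): e=[5,35,30] → #
    (4,2)@(9, 5): e=[11,21,38] → #
    (5,2)@(11, 5): e=[17,7,46] → #
    (6,2)@(13, 5): e=[23,-7,54] → ·
    (2,3)@(5, 7): e=[19,49,2] → #
    (6,3)@(13, 7): e=[43,-7,34] → ·
    (2,4)@(5, 9): e=[39,49,-18] → ·
    (3,4)@(7, 9): e=[45,35,-10] → ·
    (4,4)@(9, 9): e=[51,21,-2] → ·
    (5,4)@(11, 9): e=[57,7,6] → #
    (6,4)@(13, 9): e=[63,-7,14] → ·
    (5,5)@(11, 11): e=[77,7,-14] → ·
  covered (8 px):
    · · · · · · ·
    · · · · · · ·
    · · · # # # ·
    · · # # # # ·
    · · · · · # ·
    · · · · · · ·
    · · · · · · ·
    · · · · · · ·
T1:
  2·area = 84
  edge (0, 0)→(14, 16): d=(14,16) right/bottom  bias=-1
  edge (14, 16)→(0, 6): d=(-14,-10) top-left  bias=+0
  edge (0, 6)→(0, 0): d=(0,-6) top-left  bias=+0
    (0,1)@(1, 3): e=[26,52,6] → #
    (1,1)@(3, 3): e=[-6,72,18] → ·
    (0,2)@(1, 5): e=[54,24,6] → #
    (1,2)@(3, 5): e=[22,44,18] → #
    (2,2)@(5, 5): e=[-10,64,30] → ·
    (0,3)@(1, 7): e=[82,-4,6] → ·
    (1,3)@(3, 7): e=[50,16,18] → #
    (2,3)@(5, 7): e=[18,36,30] → #
    (3,3)@(7, 7): e=[-14,56,42] → ·
    (1,4)@(3, 9): e=[78,-12,18] → ·
    (2,4)@(5, 9): e=[46,8,30] → #
    (3,4)@(7, 9): e=[14,28,42] → #
    (3,5)@(7, 11): e=[42,0,42] → #  [on edge]
  covered (11 px):
    · · · · · · ·
    # · · · · · ·
    # # · · · · ·
    · # # · · · ·
    · · # # · · ·
    · · · # # · ·
    · · · · · # ·
    · · · · · · #
T2:
  2·area = 40  (B↔C swapped to make it positive)
  edge (10, 14)→(0, 14): d=(-10,0) right/bottom  bias=-1
  edge (0, 14)→(0, 10): d=(0,-4) top-left  bias=+0
  edge (0, 10)→(10, 14): d=(10,4) right/bottom  bias=-1
    (0,5)@(1, 11): e=[30,4,6] → #
    (1,5)@(3, 11): e=[30,12,-2] → ·
    (0,6)@(1, 13): e=[10,4,26] → #
    (1,6)@(3, 13): e=[10,12,18] → #
    (2,6)@(5, 13): e=[10,20,10] → #
    (3,6)@(7, 13): e=[10,28,2] → #
    (4,6)@(9, 13): e=[10,36,-6] → ·
    (0,7)@(1, 15): e=[-10,4,46] → ·
    (1,7)@(3, 15): e=[-10,12,38] → ·
    (2,7)@(5, 15): e=[-10,20,30] → ·
    (3,7)@(7, 15): e=[-10,28,22] → ·
  covered (5 px):
    · · · · · · ·
    · · · · · · ·
    · · · · · · ·
    · · · · · · ·
    · · · · · · ·
    # · · · · · ·
    # # # # · · ·
    · · · · · · ·
T3:
  2·area = 36
  edge (0, 8)→(12, 10): d=(12,2) right/bottom  bias=-1
  edge (12, 10)→(6, 12): d=(-6,2) right/bottom  bias=-1
  edge (6, 12)→(0, 8): d=(-6,-4) top-left  bias=+0
    (1,4)@(3, 9): e=[6,24,6] → #
    (2,4)@(5, 9): e=[2,20,14] → #
    (3,4)@(7, 9): e=[-2,16,22] → ·
    (1,5)@(3, 11): e=[30,12,-6] → ·
    (2,5)@(5, 11): e=[26,8,2] → #
    (3,5)@(7, 11): e=[22,4,10] → #
    (4,5)@(9, 11): e=[18,0,18] → ·  [on edge]
    (1,6)@(3, 13): e=[54,0,-18] → ·  [on edge]
    (2,6)@(5, 13): e=[50,-4,-10] → ·
    (3,6)@(7, 13): e=[46,-8,-2] → ·
  covered (4 px):
    · · · · · · ·
    · · · · · · ·
    · · · · · · ·
    · · · · · · ·
    · # # · · · ·
    · · # # · · ·
    · · · · · · ·
    · · · · · · ·

Z-buffer (winner per pixel, '.' = empty):
  . . . . . . .
  1 . . . . . .
  1 1 . 0 0 0 .
  . 1 1 0 0 0 .
  . 3 3 1 . 0 .
  2 . 3 3 1 . .
  2 2 2 2 . 1 .
  . . . . . . 1

Result: 0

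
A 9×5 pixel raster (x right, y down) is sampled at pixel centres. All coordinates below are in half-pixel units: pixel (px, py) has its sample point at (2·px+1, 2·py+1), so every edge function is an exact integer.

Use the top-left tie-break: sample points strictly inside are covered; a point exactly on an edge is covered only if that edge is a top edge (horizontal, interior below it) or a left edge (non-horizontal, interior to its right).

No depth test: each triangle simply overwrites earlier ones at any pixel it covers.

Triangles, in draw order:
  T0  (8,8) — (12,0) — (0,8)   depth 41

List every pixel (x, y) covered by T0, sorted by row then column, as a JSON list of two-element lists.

T0:
  2·area = 64  (B↔C swapped to make it positive)
  edge (8, 8)→(0, 8): d=(-8,0) right/bottom  bias=-1
  edge (0, 8)→(12, 0): d=(12,-8) top-left  bias=+0
  edge (12, 0)→(8, 8): d=(-4,8) right/bottom  bias=-1
    (5,0)@(11, 1): e=[56,4,4] → █
    (6,0)@(13, 1): e=[56,20,-12] → ·
    (4,1)@(9, 3): e=[40,12,12] → █
    (5,1)@(11, 3): e=[40,28,-4] → ·
    (2,2)@(5, 5): e=[24,4,36] → █
    (3,2)@(7, 5): e=[24,20,20] → █
    (5,2)@(11, 5): e=[24,52,-12] → ·
    (1,3)@(3, 7): e=[8,12,44] → █
    (4,3)@(9, 7): e=[8,60,-4] → ·
    (1,4)@(3, 9): e=[-8,36,36] → ·
    (2,4)@(5, 9): e=[-8,52,20] → ·
    (3,4)@(7, 9): e=[-8,68,4] → ·
  covered (8 px):
    · · · · · █ · · ·
    · · · · █ · · · ·
    · · █ █ █ · · · ·
    · █ █ █ · · · · ·
    · · · · · · · · ·

Answer: [[5,0],[4,1],[2,2],[3,2],[4,2],[1,3],[2,3],[3,3]]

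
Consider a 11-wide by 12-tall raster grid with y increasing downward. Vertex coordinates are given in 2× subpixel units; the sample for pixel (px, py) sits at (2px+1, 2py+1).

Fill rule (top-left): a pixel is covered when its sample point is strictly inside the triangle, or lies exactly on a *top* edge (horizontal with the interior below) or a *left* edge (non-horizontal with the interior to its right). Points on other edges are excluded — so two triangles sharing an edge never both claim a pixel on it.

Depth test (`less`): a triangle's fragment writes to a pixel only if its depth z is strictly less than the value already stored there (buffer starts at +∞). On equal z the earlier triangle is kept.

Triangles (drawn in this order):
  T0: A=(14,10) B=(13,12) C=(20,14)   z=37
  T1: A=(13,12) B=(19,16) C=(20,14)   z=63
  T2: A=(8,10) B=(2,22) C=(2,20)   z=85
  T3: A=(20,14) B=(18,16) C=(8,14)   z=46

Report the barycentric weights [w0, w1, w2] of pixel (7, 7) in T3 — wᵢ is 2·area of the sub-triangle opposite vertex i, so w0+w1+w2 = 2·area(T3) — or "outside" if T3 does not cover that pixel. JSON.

T0:
  2·area = 16  (B↔C swapped to make it positive)
  edge (14, 10)→(20, 14): d=(6,4) right/bottom  bias=-1
  edge (20, 14)→(13, 12): d=(-7,-2) top-left  bias=+0
  edge (13, 12)→(14, 10): d=(1,-2) top-left  bias=+0
    (7,5)@(15, 11): e=[2,11,3] → #
    (8,5)@(17, 11): e=[-6,15,7] → ·
    (7,6)@(15, 13): e=[14,-3,5] → ·
    (8,6)@(17, 13): e=[6,1,9] → #
    (9,6)@(19, 13): e=[-2,5,13] → ·
    (8,7)@(17, 15): e=[18,-13,11] → ·
  covered (2 px):
    · · · · · · · · · · ·
    · · · · · · · · · · ·
    · · · · · · · · · · ·
    · · · · · · · · · · ·
    · · · · · · · · · · ·
    · · · · · · · # · · ·
    · · · · · · · · # · ·
    · · · · · · · · · · ·
    · · · · · · · · · · ·
    · · · · · · · · · · ·
    · · · · · · · · · · ·
    · · · · · · · · · · ·
T1:
  2·area = 16  (B↔C swapped to make it positive)
  edge (13, 12)→(20, 14): d=(7,2) right/bottom  bias=-1
  edge (20, 14)→(19, 16): d=(-1,2) right/bottom  bias=-1
  edge (19, 16)→(13, 12): d=(-6,-4) top-left  bias=+0
    (7,6)@(15, 13): e=[3,11,2] → #
    (8,6)@(17, 13): e=[-1,7,10] → ·
    (7,7)@(15, 15): e=[17,9,-10] → ·
    (9,7)@(19, 15): e=[9,1,6] → #
    (10,7)@(21, 15): e=[5,-3,14] → ·
    (9,8)@(19, 17): e=[23,-1,-6] → ·
  covered (2 px):
    · · · · · · · · · · ·
    · · · · · · · · · · ·
    · · · · · · · · · · ·
    · · · · · · · · · · ·
    · · · · · · · · · · ·
    · · · · · · · · · · ·
    · · · · · · · # · · ·
    · · · · · · · · · # ·
    · · · · · · · · · · ·
    · · · · · · · · · · ·
    · · · · · · · · · · ·
    · · · · · · · · · · ·
T2:
  2·area = 12
  edge (8, 10)→(2, 22): d=(-6,12) right/bottom  bias=-1
  edge (2, 22)→(2, 20): d=(0,-2) top-left  bias=+0
  edge (2, 20)→(8, 10): d=(6,-10) top-left  bias=+0
    (5,2)@(11, 5): e=[-6,18,0] → ·  [on edge]
    (2,7)@(5, 15): e=[6,6,0] → #  [on edge]
    (3,7)@(7, 15): e=[-18,10,20] → ·
    (2,8)@(5, 17): e=[-6,6,12] → ·
    (1,9)@(3, 19): e=[6,2,4] → #
    (2,9)@(5, 19): e=[-18,6,24] → ·
    (1,10)@(3, 21): e=[-6,2,16] → ·
  covered (2 px):
    · · · · · · · · · · ·
    · · · · · · · · · · ·
    · · · · · · · · · · ·
    · · · · · · · · · · ·
    · · · · · · · · · · ·
    · · · · · · · · · · ·
    · · · · · · · · · · ·
    · · # · · · · · · · ·
    · · · · · · · · · · ·
    · # · · · · · · · · ·
    · · · · · · · · · · ·
    · · · · · · · · · · ·
T3:
  2·area = 24
  edge (20, 14)→(18, 16): d=(-2,2) right/bottom  bias=-1
  edge (18, 16)→(8, 14): d=(-10,-2) top-left  bias=+0
  edge (8, 14)→(20, 14): d=(12,0) top-left  bias=+0
    (1,6)@(3, 13): e=[36,0,-12] → ·  [on edge]
    (10,6)@(21, 13): e=[0,36,-12] → ·  [on edge]
    (6,7)@(13, 15): e=[12,0,12] → #  [on edge]
    (7,7)@(15, 15): e=[8,4,12] → #
    (8,7)@(17, 15): e=[4,8,12] → #
    (9,7)@(19, 15): e=[0,12,12] → ·  [on edge]
    (6,8)@(13, 17): e=[8,-20,36] → ·
    (7,8)@(15, 17): e=[4,-16,36] → ·
    (8,8)@(17, 17): e=[0,-12,36] → ·  [on edge]
    (7,9)@(15, 19): e=[0,-36,60] → ·  [on edge]
    (6,10)@(13, 21): e=[0,-60,84] → ·  [on edge]
    (5,11)@(11, 23): e=[0,-84,108] → ·  [on edge]
  covered (3 px):
    · · · · · · · · · · ·
    · · · · · · · · · · ·
    · · · · · · · · · · ·
    · · · · · · · · · · ·
    · · · · · · · · · · ·
    · · · · · · · · · · ·
    · · · · · · · · · · ·
    · · · · · · # # # · ·
    · · · · · · · · · · ·
    · · · · · · · · · · ·
    · · · · · · · · · · ·
    · · · · · · · · · · ·

Final: [4,12,8]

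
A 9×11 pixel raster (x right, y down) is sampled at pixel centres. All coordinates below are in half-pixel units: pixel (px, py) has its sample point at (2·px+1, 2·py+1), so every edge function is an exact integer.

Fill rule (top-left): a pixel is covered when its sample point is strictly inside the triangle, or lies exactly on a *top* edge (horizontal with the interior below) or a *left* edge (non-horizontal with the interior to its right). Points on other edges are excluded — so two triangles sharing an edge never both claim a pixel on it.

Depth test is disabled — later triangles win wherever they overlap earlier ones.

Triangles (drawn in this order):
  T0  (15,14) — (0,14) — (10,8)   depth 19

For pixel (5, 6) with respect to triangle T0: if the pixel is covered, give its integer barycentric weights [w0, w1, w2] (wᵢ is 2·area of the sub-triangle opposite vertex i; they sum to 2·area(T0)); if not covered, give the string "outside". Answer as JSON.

T0:
  2·area = 90
  edge (15, 14)→(0, 14): d=(-15,0) right/bottom  bias=-1
  edge (0, 14)→(10, 8): d=(10,-6) top-left  bias=+0
  edge (10, 8)→(15, 14): d=(5,6) right/bottom  bias=-1
    (7,2)@(15, 5): e=[135,0,-45] → .  [on edge]
    (4,4)@(9, 9): e=[75,4,11] → X
    (5,4)@(11, 9): e=[75,16,-1] → .
    (2,5)@(5, 11): e=[45,0,45] → X  [on edge]
    (3,5)@(7, 11): e=[45,12,33] → X
    (5,5)@(11, 11): e=[45,36,9] → X
    (6,5)@(13, 11): e=[45,48,-3] → .
    (1,6)@(3, 13): e=[15,8,67] → X
    (6,6)@(13, 13): e=[15,68,7] → X
    (7,6)@(15, 13): e=[15,80,-5] → .
    (1,7)@(3, 15): e=[-15,28,77] → .
    (2,7)@(5, 15): e=[-15,40,65] → .
  covered (11 px):
    . . . . . . . . .
    . . . . . . . . .
    . . . . . . . . .
    . . . . . . . . .
    . . . . X . . . .
    . . X X X X . . .
    . X X X X X X . .
    . . . . . . . . .
    . . . . . . . . .
    . . . . . . . . .
    . . . . . . . . .

Answer: [56,19,15]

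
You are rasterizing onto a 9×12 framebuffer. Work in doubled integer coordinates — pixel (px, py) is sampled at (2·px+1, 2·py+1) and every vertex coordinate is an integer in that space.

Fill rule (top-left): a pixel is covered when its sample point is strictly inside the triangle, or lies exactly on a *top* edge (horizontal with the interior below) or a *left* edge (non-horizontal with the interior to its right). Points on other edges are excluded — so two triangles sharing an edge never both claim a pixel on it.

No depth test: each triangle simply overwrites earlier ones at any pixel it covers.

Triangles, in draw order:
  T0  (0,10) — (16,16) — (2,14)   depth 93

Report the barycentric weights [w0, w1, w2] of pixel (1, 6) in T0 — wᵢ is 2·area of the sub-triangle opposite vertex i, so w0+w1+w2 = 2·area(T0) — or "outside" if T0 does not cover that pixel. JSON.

T0:
  2·area = 52
  edge (0, 10)→(16, 16): d=(16,6) right/bottom  bias=-1
  edge (16, 16)→(2, 14): d=(-14,-2) top-left  bias=+0
  edge (2, 14)→(0, 10): d=(-2,-4) top-left  bias=+0
    (0,5)@(1, 11): e=[10,40,2] → X
    (1,5)@(3, 11): e=[-2,44,10] → .
    (0,6)@(1, 13): e=[42,12,-2] → .
    (1,6)@(3, 13): e=[30,16,6] → X
    (2,6)@(5, 13): e=[18,20,14] → X
    (3,6)@(7, 13): e=[6,24,22] → X
    (4,6)@(9, 13): e=[-6,28,30] → .
    (1,7)@(3, 15): e=[62,-12,2] → .
    (2,7)@(5, 15): e=[50,-8,10] → .
    (3,7)@(7, 15): e=[38,-4,18] → .
    (4,7)@(9, 15): e=[26,0,26] → X  [on edge]
    (5,7)@(11, 15): e=[14,4,34] → X
  covered (7 px):
    . . . . . . . . .
    . . . . . . . . .
    . . . . . . . . .
    . . . . . . . . .
    . . . . . . . . .
    X . . . . . . . .
    . X X X . . . . .
    . . . . X X X . .
    . . . . . . . . .
    . . . . . . . . .
    . . . . . . . . .
    . . . . . . . . .

Answer: [16,6,30]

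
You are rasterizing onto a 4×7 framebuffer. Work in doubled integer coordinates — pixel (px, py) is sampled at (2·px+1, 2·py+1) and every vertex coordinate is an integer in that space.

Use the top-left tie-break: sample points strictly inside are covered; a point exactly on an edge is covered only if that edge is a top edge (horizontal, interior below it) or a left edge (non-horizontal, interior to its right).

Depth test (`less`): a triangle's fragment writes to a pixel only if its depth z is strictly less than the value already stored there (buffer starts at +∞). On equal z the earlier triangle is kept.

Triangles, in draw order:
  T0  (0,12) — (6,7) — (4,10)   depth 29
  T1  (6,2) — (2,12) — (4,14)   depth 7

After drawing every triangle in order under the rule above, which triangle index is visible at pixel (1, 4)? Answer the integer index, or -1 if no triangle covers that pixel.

T0:
  2·area = 8
  edge (0, 12)→(6, 7): d=(6,-5) top-left  bias=+0
  edge (6, 7)→(4, 10): d=(-2,3) right/bottom  bias=-1
  edge (4, 10)→(0, 12): d=(-4,2) right/bottom  bias=-1
  covered (0 px):
    · · · ·
    · · · ·
    · · · ·
    · · · ·
    · · · ·
    · · · ·
    · · · ·
T1:
  2·area = 28  (B↔C swapped to make it positive)
  edge (6, 2)→(4, 14): d=(-2,12) right/bottom  bias=-1
  edge (4, 14)→(2, 12): d=(-2,-2) top-left  bias=+0
  edge (2, 12)→(6, 2): d=(4,-10) top-left  bias=+0
    (2,2)@(5, 5): e=[6,20,2] → #
    (3,2)@(7, 5): e=[-18,24,22] → ·
    (2,3)@(5, 7): e=[2,16,10] → #
    (3,3)@(7, 7): e=[-22,20,30] → ·
    (2,4)@(5, 9): e=[-2,12,18] → ·
    (0,5)@(1, 11): e=[42,0,-14] → ·  [on edge]
    (1,5)@(3, 11): e=[18,4,6] → #
    (2,5)@(5, 11): e=[-6,8,26] → ·
    (1,6)@(3, 13): e=[14,0,14] → #  [on edge]
    (2,6)@(5, 13): e=[-10,4,34] → ·
  covered (4 px):
    · · · ·
    · · · ·
    · · # ·
    · · # ·
    · · · ·
    · # · ·
    · # · ·

Z-buffer (winner per pixel, '.' = empty):
  . . . .
  . . . .
  . . 1 .
  . . 1 .
  . . . .
  . 1 . .
  . 1 . .

Answer: -1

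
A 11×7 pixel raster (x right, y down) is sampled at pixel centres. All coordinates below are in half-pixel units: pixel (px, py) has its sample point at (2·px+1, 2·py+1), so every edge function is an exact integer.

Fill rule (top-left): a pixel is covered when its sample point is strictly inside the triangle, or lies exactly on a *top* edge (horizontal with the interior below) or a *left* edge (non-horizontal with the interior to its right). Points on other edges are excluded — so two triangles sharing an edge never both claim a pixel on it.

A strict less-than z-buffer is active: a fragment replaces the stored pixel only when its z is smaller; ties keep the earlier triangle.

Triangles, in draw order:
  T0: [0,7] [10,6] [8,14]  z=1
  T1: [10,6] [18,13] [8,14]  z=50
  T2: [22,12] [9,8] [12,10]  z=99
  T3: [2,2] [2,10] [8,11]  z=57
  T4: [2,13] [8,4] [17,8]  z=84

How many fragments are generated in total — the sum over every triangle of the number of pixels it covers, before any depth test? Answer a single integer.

T0:
  2·area = 78
  edge (0, 7)→(10, 6): d=(10,-1) top-left  bias=+0
  edge (10, 6)→(8, 14): d=(-2,8) right/bottom  bias=-1
  edge (8, 14)→(0, 7): d=(-8,-7) top-left  bias=+0
    (0,3)@(1, 7): e=[1,70,7] → X
    (1,3)@(3, 7): e=[3,54,21] → X
    (2,3)@(5, 7): e=[5,38,35] → X
    (3,3)@(7, 7): e=[7,22,49] → X
    (4,3)@(9, 7): e=[9,6,63] → X
    (5,3)@(11, 7): e=[11,-10,77] → .
    (0,4)@(1, 9): e=[21,66,-9] → .
    (1,4)@(3, 9): e=[23,50,5] → X
    (5,4)@(11, 9): e=[31,-14,61] → .
    (1,5)@(3, 11): e=[43,46,-11] → .
    (2,5)@(5, 11): e=[45,30,3] → X
    (4,5)@(9, 11): e=[49,-2,31] → .
  covered (12 px):
    . . . . . . . . . . .
    . . . . . . . . . . .
    . . . . . . . . . . .
    X X X X X . . . . . .
    . X X X X . . . . . .
    . . X X . . . . . . .
    . . . X . . . . . . .
T1:
  2·area = 78
  edge (10, 6)→(18, 13): d=(8,7) right/bottom  bias=-1
  edge (18, 13)→(8, 14): d=(-10,1) right/bottom  bias=-1
  edge (8, 14)→(10, 6): d=(2,-8) top-left  bias=+0
    (5,3)@(11, 7): e=[1,67,10] → X
    (6,3)@(13, 7): e=[-13,65,26] → .
    (5,4)@(11, 9): e=[17,47,14] → X
    (6,4)@(13, 9): e=[3,45,30] → X
    (7,4)@(15, 9): e=[-11,43,46] → .
    (4,5)@(9, 11): e=[47,29,2] → X
    (7,5)@(15, 11): e=[5,23,50] → X
    (8,5)@(17, 11): e=[-9,21,66] → .
    (4,6)@(9, 13): e=[63,9,6] → X
    (8,6)@(17, 13): e=[7,1,70] → X
    (9,6)@(19, 13): e=[-7,-1,86] → .
  covered (12 px):
    . . . . . . . . . . .
    . . . . . . . . . . .
    . . . . . . . . . . .
    . . . . . X . . . . .
    . . . . . X X . . . .
    . . . . X X X X . . .
    . . . . X X X X X . .
T2:
  2·area = 14  (B↔C swapped to make it positive)
  edge (22, 12)→(12, 10): d=(-10,-2) top-left  bias=+0
  edge (12, 10)→(9, 8): d=(-3,-2) top-left  bias=+0
  edge (9, 8)→(22, 12): d=(13,4) right/bottom  bias=-1
    (3,4)@(7, 9): e=[0,-7,21] → .  [on edge]
    (5,4)@(11, 9): e=[8,1,5] → X
    (6,4)@(13, 9): e=[12,5,-3] → .
    (5,5)@(11, 11): e=[-12,-5,31] → .
    (8,5)@(17, 11): e=[0,7,7] → X  [on edge]
    (9,5)@(19, 11): e=[4,11,-1] → .
    (8,6)@(17, 13): e=[-20,1,33] → .
  covered (2 px):
    . . . . . . . . . . .
    . . . . . . . . . . .
    . . . . . . . . . . .
    . . . . . . . . . . .
    . . . . . X . . . . .
    . . . . . . . . X . .
    . . . . . . . . . . .
T3:
  2·area = 48  (B↔C swapped to make it positive)
  edge (2, 2)→(8, 11): d=(6,9) right/bottom  bias=-1
  edge (8, 11)→(2, 10): d=(-6,-1) top-left  bias=+0
  edge (2, 10)→(2, 2): d=(0,-8) top-left  bias=+0
    (1,2)@(3, 5): e=[9,31,8] → X
    (2,2)@(5, 5): e=[-9,33,24] → .
    (1,3)@(3, 7): e=[21,19,8] → X
    (2,3)@(5, 7): e=[3,21,24] → X
    (3,3)@(7, 7): e=[-15,23,40] → .
    (1,4)@(3, 9): e=[33,7,8] → X
    (3,4)@(7, 9): e=[-3,11,40] → .
    (1,5)@(3, 11): e=[45,-5,8] → .
    (2,5)@(5, 11): e=[27,-3,24] → .
  covered (5 px):
    . . . . . . . . . . .
    . . . . . . . . . . .
    . X . . . . . . . . .
    . X X . . . . . . . .
    . X X . . . . . . . .
    . . . . . . . . . . .
    . . . . . . . . . . .
T4:
  2·area = 105
  edge (2, 13)→(8, 4): d=(6,-9) top-left  bias=+0
  edge (8, 4)→(17, 8): d=(9,4) right/bottom  bias=-1
  edge (17, 8)→(2, 13): d=(-15,5) right/bottom  bias=-1
    (4,2)@(9, 5): e=[15,5,85] → X
    (5,2)@(11, 5): e=[33,-3,75] → .
    (3,3)@(7, 7): e=[9,31,65] → X
    (5,3)@(11, 7): e=[45,15,45] → X
    (6,3)@(13, 7): e=[63,7,35] → X
    (7,3)@(15, 7): e=[81,-1,25] → .
    (2,4)@(5, 9): e=[3,57,45] → X
    (7,4)@(15, 9): e=[93,17,-5] → .
    (2,5)@(5, 11): e=[15,75,15] → X
    (4,5)@(9, 11): e=[51,59,-5] → .
    (5,5)@(11, 11): e=[69,51,-15] → .
    (6,5)@(13, 11): e=[87,43,-25] → .
  covered (12 px):
    . . . . . . . . . . .
    . . . . . . . . . . .
    . . . . X . . . . . .
    . . . X X X X . . . .
    . . X X X X X . . . .
    . . X X . . . . . . .
    . . . . . . . . . . .

Final: 43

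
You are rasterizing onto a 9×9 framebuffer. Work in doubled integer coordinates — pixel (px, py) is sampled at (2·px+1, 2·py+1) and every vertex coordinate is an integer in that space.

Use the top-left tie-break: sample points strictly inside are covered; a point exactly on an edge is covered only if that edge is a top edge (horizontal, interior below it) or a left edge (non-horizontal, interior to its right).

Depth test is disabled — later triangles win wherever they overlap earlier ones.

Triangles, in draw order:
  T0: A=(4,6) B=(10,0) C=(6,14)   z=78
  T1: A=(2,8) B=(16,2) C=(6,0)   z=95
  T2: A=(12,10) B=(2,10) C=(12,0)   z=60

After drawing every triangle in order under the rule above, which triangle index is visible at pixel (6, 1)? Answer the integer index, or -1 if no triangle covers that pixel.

T0:
  2·area = 60
  edge (4, 6)→(10, 0): d=(6,-6) top-left  bias=+0
  edge (10, 0)→(6, 14): d=(-4,14) right/bottom  bias=-1
  edge (6, 14)→(4, 6): d=(-2,-8) top-left  bias=+0
    (4,0)@(9, 1): e=[0,10,50] → █  [on edge]
    (5,0)@(11, 1): e=[12,-18,66] → ·
    (3,1)@(7, 3): e=[0,30,30] → █  [on edge]
    (5,1)@(11, 3): e=[24,-26,62] → ·
    (2,2)@(5, 5): e=[0,50,10] → █  [on edge]
    (4,2)@(9, 5): e=[24,-6,42] → ·
    (1,3)@(3, 7): e=[0,70,-10] → ·  [on edge]
    (2,3)@(5, 7): e=[12,42,6] → █
    (4,3)@(9, 7): e=[36,-14,38] → ·
    (0,4)@(1, 9): e=[0,90,-30] → ·  [on edge]
    (2,4)@(5, 9): e=[24,34,2] → █
    (4,4)@(9, 9): e=[48,-22,34] → ·
  covered (9 px):
    · · · · █ · · · ·
    · · · █ █ · · · ·
    · · █ █ · · · · ·
    · · █ █ · · · · ·
    · · █ █ · · · · ·
    · · · · · · · · ·
    · · · · · · · · ·
    · · · · · · · · ·
    · · · · · · · · ·
T1:
  2·area = 88  (B↔C swapped to make it positive)
  edge (2, 8)→(6, 0): d=(4,-8) top-left  bias=+0
  edge (6, 0)→(16, 2): d=(10,2) right/bottom  bias=-1
  edge (16, 2)→(2, 8): d=(-14,6) right/bottom  bias=-1
    (3,0)@(7, 1): e=[12,8,68] → █
    (4,0)@(9, 1): e=[28,4,56] → █
    (5,0)@(11, 1): e=[44,0,44] → ·  [on edge]
    (2,1)@(5, 3): e=[4,32,52] → █
    (5,1)@(11, 3): e=[52,20,16] → █
    (6,1)@(13, 3): e=[68,16,4] → █
    (7,1)@(15, 3): e=[84,12,-8] → ·
    (2,2)@(5, 5): e=[12,52,24] → █
    (4,2)@(9, 5): e=[44,44,0] → ·  [on edge]
    (5,2)@(11, 5): e=[60,40,-12] → ·
    (6,2)@(13, 5): e=[76,36,-24] → ·
    (1,3)@(3, 7): e=[4,76,8] → █
  covered (10 px):
    · · · █ █ · · · ·
    · · █ █ █ █ █ · ·
    · · █ █ · · · · ·
    · █ · · · · · · ·
    · · · · · · · · ·
    · · · · · · · · ·
    · · · · · · · · ·
    · · · · · · · · ·
    · · · · · · · · ·
T2:
  2·area = 100
  edge (12, 10)→(2, 10): d=(-10,0) right/bottom  bias=-1
  edge (2, 10)→(12, 0): d=(10,-10) top-left  bias=+0
  edge (12, 0)→(12, 10): d=(0,10) right/bottom  bias=-1
    (5,0)@(11, 1): e=[90,0,10] → █  [on edge]
    (6,0)@(13, 1): e=[90,20,-10] → ·
    (4,1)@(9, 3): e=[70,0,30] → █  [on edge]
    (6,1)@(13, 3): e=[70,40,-10] → ·
    (3,2)@(7, 5): e=[50,0,50] → █  [on edge]
    (6,2)@(13, 5): e=[50,60,-10] → ·
    (2,3)@(5, 7): e=[30,0,70] → █  [on edge]
    (6,3)@(13, 7): e=[30,80,-10] → ·
    (1,4)@(3, 9): e=[10,0,90] → █  [on edge]
    (6,4)@(13, 9): e=[10,100,-10] → ·
    (0,5)@(1, 11): e=[-10,0,110] → ·  [on edge]
    (1,5)@(3, 11): e=[-10,20,90] → ·
  covered (15 px):
    · · · · · █ · · ·
    · · · · █ █ · · ·
    · · · █ █ █ · · ·
    · · █ █ █ █ · · ·
    · █ █ █ █ █ · · ·
    · · · · · · · · ·
    · · · · · · · · ·
    · · · · · · · · ·
    · · · · · · · · ·

Z-buffer (winner per pixel, '.' = empty):
  . . . 1 1 2 . . .
  . . 1 1 2 2 1 . .
  . . 1 2 2 2 . . .
  . 1 2 2 2 2 . . .
  . 2 2 2 2 2 . . .
  . . . . . . . . .
  . . . . . . . . .
  . . . . . . . . .
  . . . . . . . . .

Answer: 1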